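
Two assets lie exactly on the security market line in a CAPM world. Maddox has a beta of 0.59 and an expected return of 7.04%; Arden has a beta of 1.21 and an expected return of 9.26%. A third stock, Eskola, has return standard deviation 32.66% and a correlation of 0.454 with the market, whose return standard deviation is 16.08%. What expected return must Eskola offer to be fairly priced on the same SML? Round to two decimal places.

8.23%

MRP = (9.26% − 7.04%) / (1.21 − 0.59) = 3.5806%
R_f = 7.04% − 0.59 × 3.5806% = 4.9274%
β_Eskola = ρ·σ_i/σ_m = 0.454 × 32.66 / 16.08 = 0.9221
E(R_Eskola) = R_f + β × MRP = 4.9274% + 0.9221 × 3.5806% = 8.23%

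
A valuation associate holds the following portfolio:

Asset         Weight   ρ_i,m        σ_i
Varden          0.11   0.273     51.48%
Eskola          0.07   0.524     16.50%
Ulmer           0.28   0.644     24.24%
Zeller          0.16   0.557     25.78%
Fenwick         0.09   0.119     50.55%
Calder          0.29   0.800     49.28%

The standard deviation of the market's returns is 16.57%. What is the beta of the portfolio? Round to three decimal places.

1.255

β_Varden = 0.273 × 51.48% / 16.57% = 0.8482
β_Eskola = 0.524 × 16.50% / 16.57% = 0.5218
β_Ulmer = 0.644 × 24.24% / 16.57% = 0.9421
β_Zeller = 0.557 × 25.78% / 16.57% = 0.8666
β_Fenwick = 0.119 × 50.55% / 16.57% = 0.3630
β_Calder = 0.800 × 49.28% / 16.57% = 2.3792
β_P = Σ w_i β_i = 0.11×0.8482 + 0.07×0.5218 + 0.28×0.9421 + 0.16×0.8666 + 0.09×0.3630 + 0.29×2.3792 = 1.2549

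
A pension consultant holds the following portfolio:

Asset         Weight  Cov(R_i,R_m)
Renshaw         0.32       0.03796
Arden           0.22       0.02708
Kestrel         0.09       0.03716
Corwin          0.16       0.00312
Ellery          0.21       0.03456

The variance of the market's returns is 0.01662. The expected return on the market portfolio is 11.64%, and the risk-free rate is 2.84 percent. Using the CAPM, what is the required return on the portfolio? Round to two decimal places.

β_Renshaw = 0.03796 / 0.01662 = 2.2840
β_Arden = 0.02708 / 0.01662 = 1.6294
β_Kestrel = 0.03716 / 0.01662 = 2.2359
β_Corwin = 0.00312 / 0.01662 = 0.1877
β_Ellery = 0.03456 / 0.01662 = 2.0794
β_P = Σ w_i β_i = 0.32×2.2840 + 0.22×1.6294 + 0.09×2.2359 + 0.16×0.1877 + 0.21×2.0794 = 1.7573
MRP = 11.64% − 2.84% = 8.80%
E(R_P) = R_f + β_P × MRP = 2.84% + 1.7573 × 8.80% = 18.30%

18.30%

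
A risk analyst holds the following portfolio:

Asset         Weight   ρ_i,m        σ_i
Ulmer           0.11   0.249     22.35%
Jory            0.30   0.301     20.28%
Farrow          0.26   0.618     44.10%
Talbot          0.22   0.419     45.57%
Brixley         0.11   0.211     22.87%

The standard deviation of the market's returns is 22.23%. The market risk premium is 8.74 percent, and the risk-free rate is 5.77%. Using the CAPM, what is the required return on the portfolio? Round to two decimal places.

11.38%

β_Ulmer = 0.249 × 22.35% / 22.23% = 0.2503
β_Jory = 0.301 × 20.28% / 22.23% = 0.2746
β_Farrow = 0.618 × 44.10% / 22.23% = 1.2260
β_Talbot = 0.419 × 45.57% / 22.23% = 0.8589
β_Brixley = 0.211 × 22.87% / 22.23% = 0.2171
β_P = Σ w_i β_i = 0.11×0.2503 + 0.30×0.2746 + 0.26×1.2260 + 0.22×0.8589 + 0.11×0.2171 = 0.6415
E(R_P) = R_f + β_P × MRP = 5.77% + 0.6415 × 8.74% = 11.38%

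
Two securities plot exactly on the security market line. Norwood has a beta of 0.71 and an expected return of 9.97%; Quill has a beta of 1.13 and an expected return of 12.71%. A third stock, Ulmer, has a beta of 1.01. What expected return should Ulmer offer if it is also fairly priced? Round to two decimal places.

MRP (SML slope) = (12.71% − 9.97%) / (1.13 − 0.71) = 2.74% / 0.42 = 6.5238%
R_f (intercept) = 9.97% − 0.71 × 6.5238% = 5.3381%
E(R_Ulmer) = R_f + β × MRP = 5.3381% + 1.01 × 6.5238% = 11.93%

11.93%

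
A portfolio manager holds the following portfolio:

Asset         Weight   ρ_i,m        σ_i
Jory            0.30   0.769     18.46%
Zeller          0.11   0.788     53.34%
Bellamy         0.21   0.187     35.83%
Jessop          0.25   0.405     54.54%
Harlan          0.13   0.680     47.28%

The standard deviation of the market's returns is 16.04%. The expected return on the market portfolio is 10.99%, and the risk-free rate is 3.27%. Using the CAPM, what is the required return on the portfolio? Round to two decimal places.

12.89%

β_Jory = 0.769 × 18.46% / 16.04% = 0.8850
β_Zeller = 0.788 × 53.34% / 16.04% = 2.6204
β_Bellamy = 0.187 × 35.83% / 16.04% = 0.4177
β_Jessop = 0.405 × 54.54% / 16.04% = 1.3771
β_Harlan = 0.680 × 47.28% / 16.04% = 2.0044
β_P = Σ w_i β_i = 0.30×0.8850 + 0.11×2.6204 + 0.21×0.4177 + 0.25×1.3771 + 0.13×2.0044 = 1.2463
MRP = 10.99% − 3.27% = 7.72%
E(R_P) = R_f + β_P × MRP = 3.27% + 1.2463 × 7.72% = 12.89%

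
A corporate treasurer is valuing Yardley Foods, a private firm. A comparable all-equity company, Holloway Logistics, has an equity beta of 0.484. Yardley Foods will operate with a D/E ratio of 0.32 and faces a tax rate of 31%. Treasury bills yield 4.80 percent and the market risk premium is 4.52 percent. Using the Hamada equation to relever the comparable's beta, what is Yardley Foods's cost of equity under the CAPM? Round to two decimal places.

β_L = β_U × [1 + (1 − t)(D/E)] = 0.484 × [1 + (1 − 0.31) × 0.32]
    = 0.484 × [1 + 0.69 × 0.32] = 0.484 × 1.2208 = 0.5909
E(R) = R_f + β_L × MRP = 4.80% + 0.5909 × 4.52% = 7.47%

7.47%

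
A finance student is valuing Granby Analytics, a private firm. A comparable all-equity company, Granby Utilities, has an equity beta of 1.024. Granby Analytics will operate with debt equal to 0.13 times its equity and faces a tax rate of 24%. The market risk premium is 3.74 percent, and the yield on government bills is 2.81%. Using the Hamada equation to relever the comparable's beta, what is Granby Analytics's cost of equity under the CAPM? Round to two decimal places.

7.02%

β_L = β_U × [1 + (1 − t)(D/E)] = 1.024 × [1 + (1 − 0.24) × 0.13]
    = 1.024 × [1 + 0.76 × 0.13] = 1.024 × 1.0988 = 1.1252
E(R) = R_f + β_L × MRP = 2.81% + 1.1252 × 3.74% = 7.02%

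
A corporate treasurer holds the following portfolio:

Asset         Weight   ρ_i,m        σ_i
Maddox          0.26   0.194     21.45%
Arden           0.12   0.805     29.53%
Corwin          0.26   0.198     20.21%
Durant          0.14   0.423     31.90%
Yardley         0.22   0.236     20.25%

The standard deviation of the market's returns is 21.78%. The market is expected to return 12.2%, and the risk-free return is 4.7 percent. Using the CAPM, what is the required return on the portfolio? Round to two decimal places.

7.43%

β_Maddox = 0.194 × 21.45% / 21.78% = 0.1911
β_Arden = 0.805 × 29.53% / 21.78% = 1.0914
β_Corwin = 0.198 × 20.21% / 21.78% = 0.1837
β_Durant = 0.423 × 31.90% / 21.78% = 0.6195
β_Yardley = 0.236 × 20.25% / 21.78% = 0.2194
β_P = Σ w_i β_i = 0.26×0.1911 + 0.12×1.0914 + 0.26×0.1837 + 0.14×0.6195 + 0.22×0.2194 = 0.3634
MRP = 12.2% − 4.7% = 7.50%
E(R_P) = R_f + β_P × MRP = 4.7% + 0.3634 × 7.5% = 7.43%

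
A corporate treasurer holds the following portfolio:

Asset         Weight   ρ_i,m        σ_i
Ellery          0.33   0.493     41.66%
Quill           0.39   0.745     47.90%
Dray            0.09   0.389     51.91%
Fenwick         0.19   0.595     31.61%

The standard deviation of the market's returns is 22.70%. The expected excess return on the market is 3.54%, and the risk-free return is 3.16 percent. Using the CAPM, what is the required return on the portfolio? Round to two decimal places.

β_Ellery = 0.493 × 41.66% / 22.70% = 0.9048
β_Quill = 0.745 × 47.90% / 22.70% = 1.5720
β_Dray = 0.389 × 51.91% / 22.70% = 0.8896
β_Fenwick = 0.595 × 31.61% / 22.70% = 0.8285
β_P = Σ w_i β_i = 0.33×0.9048 + 0.39×1.5720 + 0.09×0.8896 + 0.19×0.8285 = 1.1491
E(R_P) = R_f + β_P × MRP = 3.16% + 1.1491 × 3.54% = 7.23%

7.23%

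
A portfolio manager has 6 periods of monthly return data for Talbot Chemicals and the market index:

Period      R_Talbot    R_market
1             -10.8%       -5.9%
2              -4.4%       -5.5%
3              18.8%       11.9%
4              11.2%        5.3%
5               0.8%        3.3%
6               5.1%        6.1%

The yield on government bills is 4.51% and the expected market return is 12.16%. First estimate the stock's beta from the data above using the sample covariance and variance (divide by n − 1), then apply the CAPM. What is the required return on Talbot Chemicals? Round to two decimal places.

15.54%

Mean R_i = (-10.8 − 4.4 + 18.8 + 11.2 + 0.8 + 5.1) / 6 = 3.4500%
Mean R_m = (-5.9 − 5.5 + 11.9 + 5.3 + 3.3 + 6.1) / 6 = 2.5333%
Σ(R_i − R̄_i)(R_m − R̄_m) = 352.3100  ⇒  Cov = 352.3100 / 5 = 70.4620
Σ(R_m − R̄_m)² = 244.3533  ⇒  Var(R_m) = 244.3533 / 5 = 48.8707
β = Cov / Var(R_m) = 70.4620 / 48.8707 = 1.4418
MRP = 12.16% − 4.51% = 7.65%
E(R) = R_f + β × MRP = 4.51% + 1.4418 × 7.65% = 15.54%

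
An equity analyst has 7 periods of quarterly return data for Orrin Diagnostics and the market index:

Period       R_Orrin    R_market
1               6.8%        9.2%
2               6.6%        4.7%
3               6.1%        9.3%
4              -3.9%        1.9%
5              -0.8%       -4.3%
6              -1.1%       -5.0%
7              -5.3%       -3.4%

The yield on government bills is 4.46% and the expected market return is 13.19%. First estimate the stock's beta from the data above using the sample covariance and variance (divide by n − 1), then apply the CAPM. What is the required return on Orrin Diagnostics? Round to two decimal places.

Mean R_i = (6.8 + 6.6 + 6.1 − 3.9 − 0.8 − 1.1 − 5.3) / 7 = 1.2000%
Mean R_m = (9.2 + 4.7 + 9.3 + 1.9 − 4.3 − 5.0 − 3.4) / 7 = 1.7714%
Σ(R_i − R̄_i)(R_m − R̄_m) = 154.9800  ⇒  Cov = 154.9800 / 6 = 25.8300
Σ(R_m − R̄_m)² = 229.9143  ⇒  Var(R_m) = 229.9143 / 6 = 38.3191
β = Cov / Var(R_m) = 25.8300 / 38.3191 = 0.6741
MRP = 13.19% − 4.46% = 8.73%
E(R) = R_f + β × MRP = 4.46% + 0.6741 × 8.73% = 10.34%

10.34%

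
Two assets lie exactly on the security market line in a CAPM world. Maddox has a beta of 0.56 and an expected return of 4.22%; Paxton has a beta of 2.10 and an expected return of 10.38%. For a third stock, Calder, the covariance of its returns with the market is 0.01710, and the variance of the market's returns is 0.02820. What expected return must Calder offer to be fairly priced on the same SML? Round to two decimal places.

4.41%

MRP = (10.38% − 4.22%) / (2.10 − 0.56) = 4.0000%
R_f = 4.22% − 0.56 × 4.0000% = 1.9800%
β_Calder = Cov / Var(R_m) = 0.01710 / 0.02820 = 0.6064
E(R_Calder) = R_f + β × MRP = 1.9800% + 0.6064 × 4.0000% = 4.41%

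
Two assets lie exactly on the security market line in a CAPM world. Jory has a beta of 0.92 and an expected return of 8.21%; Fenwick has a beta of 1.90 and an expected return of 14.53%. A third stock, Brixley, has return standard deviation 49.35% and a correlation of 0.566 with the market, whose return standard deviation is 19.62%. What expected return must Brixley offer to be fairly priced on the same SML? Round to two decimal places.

MRP = (14.53% − 8.21%) / (1.90 − 0.92) = 6.4490%
R_f = 8.21% − 0.92 × 6.4490% = 2.2769%
β_Brixley = ρ·σ_i/σ_m = 0.566 × 49.35 / 19.62 = 1.4237
E(R_Brixley) = R_f + β × MRP = 2.2769% + 1.4237 × 6.4490% = 11.46%

11.46%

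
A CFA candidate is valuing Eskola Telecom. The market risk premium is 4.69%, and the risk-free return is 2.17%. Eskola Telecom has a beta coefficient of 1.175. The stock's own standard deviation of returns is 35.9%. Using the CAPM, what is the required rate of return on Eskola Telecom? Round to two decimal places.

E(R) = R_f + β × MRP = 2.17% + 1.175 × 4.69% = 7.68%

7.68%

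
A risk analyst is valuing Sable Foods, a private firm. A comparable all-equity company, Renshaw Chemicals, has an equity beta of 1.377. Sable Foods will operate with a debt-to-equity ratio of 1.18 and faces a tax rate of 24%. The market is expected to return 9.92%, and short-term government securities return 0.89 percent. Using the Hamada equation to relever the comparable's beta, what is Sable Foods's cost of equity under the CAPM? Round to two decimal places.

24.48%

β_L = β_U × [1 + (1 − t)(D/E)] = 1.377 × [1 + (1 − 0.24) × 1.18]
    = 1.377 × [1 + 0.76 × 1.18] = 1.377 × 1.8968 = 2.6119
MRP = 9.92% − 0.89% = 9.03%
E(R) = R_f + β_L × MRP = 0.89% + 2.6119 × 9.03% = 24.48%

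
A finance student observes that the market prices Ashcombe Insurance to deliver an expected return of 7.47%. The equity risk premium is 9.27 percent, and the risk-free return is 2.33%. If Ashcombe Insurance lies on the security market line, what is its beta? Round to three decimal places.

0.554

β = (E(R) − R_f) / MRP = (7.47% − 2.33%) / 9.27% = 5.14% / 9.27% = 0.554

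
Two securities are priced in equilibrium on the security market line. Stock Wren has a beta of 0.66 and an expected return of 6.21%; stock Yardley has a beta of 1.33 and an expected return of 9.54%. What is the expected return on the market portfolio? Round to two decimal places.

Both satisfy E(R) = R_f + β·MRP, so the slope of the SML is
MRP = (9.54% − 6.21%) / (1.33 − 0.66) = 3.33% / 0.67 = 4.9701%
R_f = E(R_Wren) − β_Wren·MRP = 6.21% − 0.66 × 4.9701% = 2.9297%
E(R_m) = R_f + MRP = 2.9297% + 4.9701% = 7.90%

7.90%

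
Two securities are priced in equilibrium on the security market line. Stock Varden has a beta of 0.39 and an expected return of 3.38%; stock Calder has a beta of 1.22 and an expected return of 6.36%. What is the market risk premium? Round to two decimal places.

Both satisfy E(R) = R_f + β·MRP, so the slope of the SML is
MRP = (6.36% − 3.38%) / (1.22 − 0.39) = 2.98% / 0.83 = 3.5904%

3.59%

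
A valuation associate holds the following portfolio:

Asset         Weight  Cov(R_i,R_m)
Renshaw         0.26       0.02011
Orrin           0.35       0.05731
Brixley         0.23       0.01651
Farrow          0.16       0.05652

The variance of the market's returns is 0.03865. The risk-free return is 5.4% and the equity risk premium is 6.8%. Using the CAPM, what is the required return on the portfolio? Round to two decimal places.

β_Renshaw = 0.02011 / 0.03865 = 0.5203
β_Orrin = 0.05731 / 0.03865 = 1.4828
β_Brixley = 0.01651 / 0.03865 = 0.4272
β_Farrow = 0.05652 / 0.03865 = 1.4624
β_P = Σ w_i β_i = 0.26×0.5203 + 0.35×1.4828 + 0.23×0.4272 + 0.16×1.4624 = 0.9865
E(R_P) = R_f + β_P × MRP = 5.4% + 0.9865 × 6.8% = 12.11%

12.11%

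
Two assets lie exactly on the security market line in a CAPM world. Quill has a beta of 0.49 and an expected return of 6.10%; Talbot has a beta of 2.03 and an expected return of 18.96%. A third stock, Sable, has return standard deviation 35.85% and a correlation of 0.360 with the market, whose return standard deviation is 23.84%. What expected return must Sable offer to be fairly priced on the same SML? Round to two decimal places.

MRP = (18.96% − 6.10%) / (2.03 − 0.49) = 8.3506%
R_f = 6.10% − 0.49 × 8.3506% = 2.0082%
β_Sable = ρ·σ_i/σ_m = 0.360 × 35.85 / 23.84 = 0.5414
E(R_Sable) = R_f + β × MRP = 2.0082% + 0.5414 × 8.3506% = 6.53%

6.53%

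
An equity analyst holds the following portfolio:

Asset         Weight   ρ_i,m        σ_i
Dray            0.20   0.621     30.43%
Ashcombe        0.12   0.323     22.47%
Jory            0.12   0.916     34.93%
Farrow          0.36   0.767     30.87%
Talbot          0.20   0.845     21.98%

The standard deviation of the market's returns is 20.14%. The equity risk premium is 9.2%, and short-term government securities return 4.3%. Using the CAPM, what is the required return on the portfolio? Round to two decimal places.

β_Dray = 0.621 × 30.43% / 20.14% = 0.9383
β_Ashcombe = 0.323 × 22.47% / 20.14% = 0.3604
β_Jory = 0.916 × 34.93% / 20.14% = 1.5887
β_Farrow = 0.767 × 30.87% / 20.14% = 1.1756
β_Talbot = 0.845 × 21.98% / 20.14% = 0.9222
β_P = Σ w_i β_i = 0.20×0.9383 + 0.12×0.3604 + 0.12×1.5887 + 0.36×1.1756 + 0.20×0.9222 = 1.0292
E(R_P) = R_f + β_P × MRP = 4.3% + 1.0292 × 9.2% = 13.77%

13.77%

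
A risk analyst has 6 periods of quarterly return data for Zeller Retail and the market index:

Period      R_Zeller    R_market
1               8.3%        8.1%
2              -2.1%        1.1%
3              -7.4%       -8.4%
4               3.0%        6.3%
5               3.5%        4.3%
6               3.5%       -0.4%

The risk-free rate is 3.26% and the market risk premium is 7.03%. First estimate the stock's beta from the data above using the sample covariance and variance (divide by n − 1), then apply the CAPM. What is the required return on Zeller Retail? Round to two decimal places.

Mean R_i = (8.3 − 2.1 − 7.4 + 3.0 + 3.5 + 3.5) / 6 = 1.4667%
Mean R_m = (8.1 + 1.1 − 8.4 + 6.3 + 4.3 − 0.4) / 6 = 1.8333%
Σ(R_i − R̄_i)(R_m − R̄_m) = 143.4967  ⇒  Cov = 143.4967 / 5 = 28.6993
Σ(R_m − R̄_m)² = 175.5533  ⇒  Var(R_m) = 175.5533 / 5 = 35.1107
β = Cov / Var(R_m) = 28.6993 / 35.1107 = 0.8174
E(R) = R_f + β × MRP = 3.26% + 0.8174 × 7.03% = 9.01%

9.01%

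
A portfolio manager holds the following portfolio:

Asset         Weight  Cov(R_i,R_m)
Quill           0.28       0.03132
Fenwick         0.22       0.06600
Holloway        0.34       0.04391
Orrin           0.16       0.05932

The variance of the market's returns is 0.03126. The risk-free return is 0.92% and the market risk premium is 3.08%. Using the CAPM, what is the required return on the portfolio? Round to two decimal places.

β_Quill = 0.03132 / 0.03126 = 1.0019
β_Fenwick = 0.06600 / 0.03126 = 2.1113
β_Holloway = 0.04391 / 0.03126 = 1.4047
β_Orrin = 0.05932 / 0.03126 = 1.8976
β_P = Σ w_i β_i = 0.28×1.0019 + 0.22×2.1113 + 0.34×1.4047 + 0.16×1.8976 = 1.5262
E(R_P) = R_f + β_P × MRP = 0.92% + 1.5262 × 3.08% = 5.62%

5.62%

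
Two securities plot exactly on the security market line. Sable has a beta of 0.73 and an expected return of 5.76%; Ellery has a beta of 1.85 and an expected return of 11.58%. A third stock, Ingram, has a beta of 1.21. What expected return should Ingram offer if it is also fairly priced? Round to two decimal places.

8.25%

MRP (SML slope) = (11.58% − 5.76%) / (1.85 − 0.73) = 5.82% / 1.12 = 5.1964%
R_f (intercept) = 5.76% − 0.73 × 5.1964% = 1.9666%
E(R_Ingram) = R_f + β × MRP = 1.9666% + 1.21 × 5.1964% = 8.25%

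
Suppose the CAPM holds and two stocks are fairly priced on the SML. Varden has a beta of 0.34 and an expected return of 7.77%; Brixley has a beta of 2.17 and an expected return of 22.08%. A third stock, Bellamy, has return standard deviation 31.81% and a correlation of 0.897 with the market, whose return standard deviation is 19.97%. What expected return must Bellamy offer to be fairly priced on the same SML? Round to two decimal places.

MRP = (22.08% − 7.77%) / (2.17 − 0.34) = 7.8197%
R_f = 7.77% − 0.34 × 7.8197% = 5.1113%
β_Bellamy = ρ·σ_i/σ_m = 0.897 × 31.81 / 19.97 = 1.4288
E(R_Bellamy) = R_f + β × MRP = 5.1113% + 1.4288 × 7.8197% = 16.28%

16.28%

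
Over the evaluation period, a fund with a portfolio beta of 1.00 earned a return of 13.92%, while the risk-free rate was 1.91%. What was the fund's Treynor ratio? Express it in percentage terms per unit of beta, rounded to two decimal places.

12.01%

Treynor = (R_P − R_f) / β_P = (13.92% − 1.91%) / 1.0000 = 12.01% / 1.0000 = 12.01%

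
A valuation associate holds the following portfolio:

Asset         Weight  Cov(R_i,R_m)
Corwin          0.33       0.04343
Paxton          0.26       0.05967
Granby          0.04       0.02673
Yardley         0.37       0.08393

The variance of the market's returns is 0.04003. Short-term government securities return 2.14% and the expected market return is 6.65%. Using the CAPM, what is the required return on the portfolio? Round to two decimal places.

9.12%

β_Corwin = 0.04343 / 0.04003 = 1.0849
β_Paxton = 0.05967 / 0.04003 = 1.4906
β_Granby = 0.02673 / 0.04003 = 0.6677
β_Yardley = 0.08393 / 0.04003 = 2.0967
β_P = Σ w_i β_i = 0.33×1.0849 + 0.26×1.4906 + 0.04×0.6677 + 0.37×2.0967 = 1.5481
MRP = 6.65% − 2.14% = 4.51%
E(R_P) = R_f + β_P × MRP = 2.14% + 1.5481 × 4.51% = 9.12%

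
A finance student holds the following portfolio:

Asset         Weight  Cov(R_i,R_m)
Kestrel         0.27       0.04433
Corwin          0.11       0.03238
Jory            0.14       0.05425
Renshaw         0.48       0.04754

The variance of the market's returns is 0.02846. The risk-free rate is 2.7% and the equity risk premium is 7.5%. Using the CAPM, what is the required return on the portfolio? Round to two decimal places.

β_Kestrel = 0.04433 / 0.02846 = 1.5576
β_Corwin = 0.03238 / 0.02846 = 1.1377
β_Jory = 0.05425 / 0.02846 = 1.9062
β_Renshaw = 0.04754 / 0.02846 = 1.6704
β_P = Σ w_i β_i = 0.27×1.5576 + 0.11×1.1377 + 0.14×1.9062 + 0.48×1.6704 = 1.6144
E(R_P) = R_f + β_P × MRP = 2.7% + 1.6144 × 7.5% = 14.81%

14.81%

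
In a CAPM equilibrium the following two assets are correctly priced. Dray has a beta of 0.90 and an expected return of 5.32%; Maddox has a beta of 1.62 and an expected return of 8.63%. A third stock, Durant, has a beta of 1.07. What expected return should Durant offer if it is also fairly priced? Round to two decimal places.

MRP (SML slope) = (8.63% − 5.32%) / (1.62 − 0.90) = 3.31% / 0.72 = 4.5972%
R_f (intercept) = 5.32% − 0.90 × 4.5972% = 1.1825%
E(R_Durant) = R_f + β × MRP = 1.1825% + 1.07 × 4.5972% = 6.10%

6.10%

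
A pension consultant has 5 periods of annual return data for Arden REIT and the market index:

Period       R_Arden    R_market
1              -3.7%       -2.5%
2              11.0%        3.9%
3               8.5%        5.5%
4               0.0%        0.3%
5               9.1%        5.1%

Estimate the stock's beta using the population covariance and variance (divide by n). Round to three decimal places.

Mean R_i = (-3.7 + 11.0 + 8.5 + 0.0 + 9.1) / 5 = 4.9800%
Mean R_m = (-2.5 + 3.9 + 5.5 + 0.3 + 5.1) / 5 = 2.4600%
Σ(R_i − R̄_i)(R_m − R̄_m) = 84.0560  ⇒  Cov = 84.0560 / 5 = 16.8112
Σ(R_m − R̄_m)² = 47.5520  ⇒  Var(R_m) = 47.5520 / 5 = 9.5104
β = Cov / Var(R_m) = 16.8112 / 9.5104 = 1.7677

1.768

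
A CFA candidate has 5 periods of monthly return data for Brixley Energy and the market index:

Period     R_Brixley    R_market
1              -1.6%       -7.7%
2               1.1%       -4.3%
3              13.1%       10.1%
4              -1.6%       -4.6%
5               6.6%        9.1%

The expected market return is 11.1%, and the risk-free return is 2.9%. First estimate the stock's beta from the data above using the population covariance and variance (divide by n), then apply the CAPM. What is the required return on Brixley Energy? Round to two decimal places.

8.65%

Mean R_i = (-1.6 + 1.1 + 13.1 − 1.6 + 6.6) / 5 = 3.5200%
Mean R_m = (-7.7 − 4.3 + 10.1 − 4.6 + 9.1) / 5 = 0.5200%
Σ(R_i − R̄_i)(R_m − R̄_m) = 198.1680  ⇒  Cov = 198.1680 / 5 = 39.6336
Σ(R_m − R̄_m)² = 282.4080  ⇒  Var(R_m) = 282.4080 / 5 = 56.4816
β = Cov / Var(R_m) = 39.6336 / 56.4816 = 0.7017
MRP = 11.1% − 2.9% = 8.20%
E(R) = R_f + β × MRP = 2.9% + 0.7017 × 8.2% = 8.65%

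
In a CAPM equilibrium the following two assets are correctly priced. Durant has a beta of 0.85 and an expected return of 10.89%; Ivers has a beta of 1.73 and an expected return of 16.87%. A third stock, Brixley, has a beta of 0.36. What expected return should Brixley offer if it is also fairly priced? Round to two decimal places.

7.56%

MRP (SML slope) = (16.87% − 10.89%) / (1.73 − 0.85) = 5.98% / 0.88 = 6.7955%
R_f (intercept) = 10.89% − 0.85 × 6.7955% = 5.1138%
E(R_Brixley) = R_f + β × MRP = 5.1138% + 0.36 × 6.7955% = 7.56%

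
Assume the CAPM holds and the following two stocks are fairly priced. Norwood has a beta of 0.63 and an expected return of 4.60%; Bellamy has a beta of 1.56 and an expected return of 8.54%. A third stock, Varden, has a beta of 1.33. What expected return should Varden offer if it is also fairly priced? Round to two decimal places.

MRP (SML slope) = (8.54% − 4.60%) / (1.56 − 0.63) = 3.94% / 0.93 = 4.2366%
R_f (intercept) = 4.60% − 0.63 × 4.2366% = 1.9309%
E(R_Varden) = R_f + β × MRP = 1.9309% + 1.33 × 4.2366% = 7.57%

7.57%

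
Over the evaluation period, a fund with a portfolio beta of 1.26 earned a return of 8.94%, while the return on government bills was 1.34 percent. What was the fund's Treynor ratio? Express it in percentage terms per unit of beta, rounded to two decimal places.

Treynor = (R_P − R_f) / β_P = (8.94% − 1.34%) / 1.2600 = 7.60% / 1.2600 = 6.03%

6.03%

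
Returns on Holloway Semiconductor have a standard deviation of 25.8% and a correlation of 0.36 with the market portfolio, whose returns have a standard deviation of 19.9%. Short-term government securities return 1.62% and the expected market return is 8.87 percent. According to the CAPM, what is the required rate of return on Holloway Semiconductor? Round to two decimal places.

5.00%

β = ρ × σ_i / σ_m = 0.36 × 25.8% / 19.9% = 0.4667
MRP = 8.87% − 1.62% = 7.25%
E(R) = 1.62% + 0.4667 × 7.25% = 5.00%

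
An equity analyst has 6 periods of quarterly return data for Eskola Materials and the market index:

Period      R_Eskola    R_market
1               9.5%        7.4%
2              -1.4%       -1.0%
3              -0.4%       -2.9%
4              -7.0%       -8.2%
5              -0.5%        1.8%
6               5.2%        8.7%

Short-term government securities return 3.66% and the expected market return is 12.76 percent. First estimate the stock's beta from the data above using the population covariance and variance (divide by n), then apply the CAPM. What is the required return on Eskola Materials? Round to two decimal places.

Mean R_i = (9.5 − 1.4 − 0.4 − 7.0 − 0.5 + 5.2) / 6 = 0.9000%
Mean R_m = (7.4 − 1.0 − 2.9 − 8.2 + 1.8 + 8.7) / 6 = 0.9667%
Σ(R_i − R̄_i)(R_m − R̄_m) = 169.3800  ⇒  Cov = 169.3800 / 6 = 28.2300
Σ(R_m − R̄_m)² = 204.7333  ⇒  Var(R_m) = 204.7333 / 6 = 34.1222
β = Cov / Var(R_m) = 28.2300 / 34.1222 = 0.8273
MRP = 12.76% − 3.66% = 9.10%
E(R) = R_f + β × MRP = 3.66% + 0.8273 × 9.10% = 11.19%

11.19%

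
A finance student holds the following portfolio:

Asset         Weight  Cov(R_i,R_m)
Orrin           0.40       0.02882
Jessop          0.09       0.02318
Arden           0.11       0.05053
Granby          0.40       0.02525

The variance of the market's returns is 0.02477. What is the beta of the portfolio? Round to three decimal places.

1.182

β_Orrin = 0.02882 / 0.02477 = 1.1635
β_Jessop = 0.02318 / 0.02477 = 0.9358
β_Arden = 0.05053 / 0.02477 = 2.0400
β_Granby = 0.02525 / 0.02477 = 1.0194
β_P = Σ w_i β_i = 0.40×1.1635 + 0.09×0.9358 + 0.11×2.0400 + 0.40×1.0194 = 1.1818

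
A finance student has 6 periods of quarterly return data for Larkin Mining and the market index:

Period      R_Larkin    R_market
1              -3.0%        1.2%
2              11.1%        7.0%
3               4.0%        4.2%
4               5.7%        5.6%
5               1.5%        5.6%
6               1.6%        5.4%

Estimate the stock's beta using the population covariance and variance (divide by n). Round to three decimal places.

Mean R_i = (-3.0 + 11.1 + 4.0 + 5.7 + 1.5 + 1.6) / 6 = 3.4833%
Mean R_m = (1.2 + 7.0 + 4.2 + 5.6 + 5.6 + 5.4) / 6 = 4.8333%
Σ(R_i − R̄_i)(R_m − R̄_m) = 38.8433  ⇒  Cov = 38.8433 / 6 = 6.4739
Σ(R_m − R̄_m)² = 19.7933  ⇒  Var(R_m) = 19.7933 / 6 = 3.2989
β = Cov / Var(R_m) = 6.4739 / 3.2989 = 1.9624

1.962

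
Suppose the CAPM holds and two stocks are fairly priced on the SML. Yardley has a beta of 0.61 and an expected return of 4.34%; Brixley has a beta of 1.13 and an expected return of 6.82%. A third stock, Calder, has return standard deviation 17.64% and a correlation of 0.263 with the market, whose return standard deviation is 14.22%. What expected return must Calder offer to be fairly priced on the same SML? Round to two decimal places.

MRP = (6.82% − 4.34%) / (1.13 − 0.61) = 4.7692%
R_f = 4.34% − 0.61 × 4.7692% = 1.4308%
β_Calder = ρ·σ_i/σ_m = 0.263 × 17.64 / 14.22 = 0.3263
E(R_Calder) = R_f + β × MRP = 1.4308% + 0.3263 × 4.7692% = 2.99%

2.99%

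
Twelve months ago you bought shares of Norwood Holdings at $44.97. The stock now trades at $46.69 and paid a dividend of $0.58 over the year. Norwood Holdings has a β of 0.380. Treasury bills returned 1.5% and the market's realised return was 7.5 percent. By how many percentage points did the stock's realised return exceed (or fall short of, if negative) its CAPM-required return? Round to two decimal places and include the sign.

+1.33%

Realised HPR = (P1 + D1 − P0) / P0 = (46.69 + 0.58 − 44.97) / 44.97 = 2.30 / 44.97 = 5.1145%
MRP = 7.5% − 1.5% = 6.00%
CAPM required = R_f + β·MRP = 1.5% + 0.380 × 6.0% = 3.7800%
α = realised − required = 5.1145% − 3.7800% = +1.33%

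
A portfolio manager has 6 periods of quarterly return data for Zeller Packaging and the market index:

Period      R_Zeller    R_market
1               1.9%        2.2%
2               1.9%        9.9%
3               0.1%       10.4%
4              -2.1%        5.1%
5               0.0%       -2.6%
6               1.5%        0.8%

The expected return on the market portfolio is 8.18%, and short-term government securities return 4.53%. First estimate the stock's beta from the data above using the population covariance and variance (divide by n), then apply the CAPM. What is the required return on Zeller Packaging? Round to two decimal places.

4.54%

Mean R_i = (1.9 + 1.9 + 0.1 − 2.1 + 0.0 + 1.5) / 6 = 0.5500%
Mean R_m = (2.2 + 9.9 + 10.4 + 5.1 − 2.6 + 0.8) / 6 = 4.3000%
Σ(R_i − R̄_i)(R_m − R̄_m) = 0.3300  ⇒  Cov = 0.3300 / 6 = 0.0550
Σ(R_m − R̄_m)² = 133.4800  ⇒  Var(R_m) = 133.4800 / 6 = 22.2467
β = Cov / Var(R_m) = 0.0550 / 22.2467 = 0.0025
MRP = 8.18% − 4.53% = 3.65%
E(R) = R_f + β × MRP = 4.53% + 0.0025 × 3.65% = 4.54%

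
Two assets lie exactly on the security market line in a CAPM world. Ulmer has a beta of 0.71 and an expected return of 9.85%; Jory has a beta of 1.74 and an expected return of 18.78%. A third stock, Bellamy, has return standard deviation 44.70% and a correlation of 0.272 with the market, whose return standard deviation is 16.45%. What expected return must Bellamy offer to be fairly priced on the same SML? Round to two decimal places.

MRP = (18.78% − 9.85%) / (1.74 − 0.71) = 8.6699%
R_f = 9.85% − 0.71 × 8.6699% = 3.6944%
β_Bellamy = ρ·σ_i/σ_m = 0.272 × 44.70 / 16.45 = 0.7391
E(R_Bellamy) = R_f + β × MRP = 3.6944% + 0.7391 × 8.6699% = 10.10%

10.10%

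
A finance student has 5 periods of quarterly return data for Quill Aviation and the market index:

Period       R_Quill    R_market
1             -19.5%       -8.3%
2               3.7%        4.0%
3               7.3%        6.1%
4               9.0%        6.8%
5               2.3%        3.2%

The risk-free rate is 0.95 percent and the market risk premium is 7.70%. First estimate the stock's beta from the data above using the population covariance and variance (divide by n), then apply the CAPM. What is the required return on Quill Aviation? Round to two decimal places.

15.41%

Mean R_i = (-19.5 + 3.7 + 7.3 + 9.0 + 2.3) / 5 = 0.5600%
Mean R_m = (-8.3 + 4.0 + 6.1 + 6.8 + 3.2) / 5 = 2.3600%
Σ(R_i − R̄_i)(R_m − R̄_m) = 283.1320  ⇒  Cov = 283.1320 / 5 = 56.6264
Σ(R_m − R̄_m)² = 150.7320  ⇒  Var(R_m) = 150.7320 / 5 = 30.1464
β = Cov / Var(R_m) = 56.6264 / 30.1464 = 1.8784
E(R) = R_f + β × MRP = 0.95% + 1.8784 × 7.70% = 15.41%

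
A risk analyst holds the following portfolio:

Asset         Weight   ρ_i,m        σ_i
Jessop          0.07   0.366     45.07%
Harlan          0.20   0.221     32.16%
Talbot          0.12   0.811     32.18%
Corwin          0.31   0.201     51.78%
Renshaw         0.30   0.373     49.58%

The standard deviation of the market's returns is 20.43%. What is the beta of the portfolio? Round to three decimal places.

0.709

β_Jessop = 0.366 × 45.07% / 20.43% = 0.8074
β_Harlan = 0.221 × 32.16% / 20.43% = 0.3479
β_Talbot = 0.811 × 32.18% / 20.43% = 1.2774
β_Corwin = 0.201 × 51.78% / 20.43% = 0.5094
β_Renshaw = 0.373 × 49.58% / 20.43% = 0.9052
β_P = Σ w_i β_i = 0.07×0.8074 + 0.20×0.3479 + 0.12×1.2774 + 0.31×0.5094 + 0.30×0.9052 = 0.7089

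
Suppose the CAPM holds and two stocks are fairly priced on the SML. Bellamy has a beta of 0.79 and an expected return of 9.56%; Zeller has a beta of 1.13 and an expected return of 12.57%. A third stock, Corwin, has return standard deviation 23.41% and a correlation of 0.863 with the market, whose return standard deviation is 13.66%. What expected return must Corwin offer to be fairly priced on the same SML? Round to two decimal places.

MRP = (12.57% − 9.56%) / (1.13 − 0.79) = 8.8529%
R_f = 9.56% − 0.79 × 8.8529% = 2.5662%
β_Corwin = ρ·σ_i/σ_m = 0.863 × 23.41 / 13.66 = 1.4790
E(R_Corwin) = R_f + β × MRP = 2.5662% + 1.4790 × 8.8529% = 15.66%

15.66%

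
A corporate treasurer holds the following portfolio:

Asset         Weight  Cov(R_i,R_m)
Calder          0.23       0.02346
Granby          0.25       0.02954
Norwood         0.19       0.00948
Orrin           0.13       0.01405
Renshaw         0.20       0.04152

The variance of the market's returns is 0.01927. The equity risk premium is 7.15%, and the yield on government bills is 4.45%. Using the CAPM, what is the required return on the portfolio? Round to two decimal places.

β_Calder = 0.02346 / 0.01927 = 1.2174
β_Granby = 0.02954 / 0.01927 = 1.5330
β_Norwood = 0.00948 / 0.01927 = 0.4920
β_Orrin = 0.01405 / 0.01927 = 0.7291
β_Renshaw = 0.04152 / 0.01927 = 2.1546
β_P = Σ w_i β_i = 0.23×1.2174 + 0.25×1.5330 + 0.19×0.4920 + 0.13×0.7291 + 0.20×2.1546 = 1.2824
E(R_P) = R_f + β_P × MRP = 4.45% + 1.2824 × 7.15% = 13.62%

13.62%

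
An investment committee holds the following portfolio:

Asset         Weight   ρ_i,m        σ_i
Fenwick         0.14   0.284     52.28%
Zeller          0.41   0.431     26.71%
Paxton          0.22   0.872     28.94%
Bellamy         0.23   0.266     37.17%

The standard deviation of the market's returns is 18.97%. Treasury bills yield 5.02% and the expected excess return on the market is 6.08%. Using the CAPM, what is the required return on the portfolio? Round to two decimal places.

β_Fenwick = 0.284 × 52.28% / 18.97% = 0.7827
β_Zeller = 0.431 × 26.71% / 18.97% = 0.6069
β_Paxton = 0.872 × 28.94% / 18.97% = 1.3303
β_Bellamy = 0.266 × 37.17% / 18.97% = 0.5212
β_P = Σ w_i β_i = 0.14×0.7827 + 0.41×0.6069 + 0.22×1.3303 + 0.23×0.5212 = 0.7709
E(R_P) = R_f + β_P × MRP = 5.02% + 0.7709 × 6.08% = 9.71%

9.71%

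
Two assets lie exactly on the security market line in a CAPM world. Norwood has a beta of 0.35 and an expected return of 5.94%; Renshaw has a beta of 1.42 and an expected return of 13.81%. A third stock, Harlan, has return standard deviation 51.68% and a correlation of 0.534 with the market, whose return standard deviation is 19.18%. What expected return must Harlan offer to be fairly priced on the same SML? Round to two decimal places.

MRP = (13.81% − 5.94%) / (1.42 − 0.35) = 7.3551%
R_f = 5.94% − 0.35 × 7.3551% = 3.3657%
β_Harlan = ρ·σ_i/σ_m = 0.534 × 51.68 / 19.18 = 1.4388
E(R_Harlan) = R_f + β × MRP = 3.3657% + 1.4388 × 7.3551% = 13.95%

13.95%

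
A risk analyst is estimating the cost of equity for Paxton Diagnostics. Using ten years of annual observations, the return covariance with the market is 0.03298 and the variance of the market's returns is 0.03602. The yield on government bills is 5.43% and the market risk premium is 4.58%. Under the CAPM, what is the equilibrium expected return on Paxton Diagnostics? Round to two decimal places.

β = Cov(R_i, R_m) / Var(R_m) = 0.03298 / 0.03602 = 0.9156
E(R) = R_f + β × MRP = 5.43% + 0.9156 × 4.58% = 9.62%

9.62%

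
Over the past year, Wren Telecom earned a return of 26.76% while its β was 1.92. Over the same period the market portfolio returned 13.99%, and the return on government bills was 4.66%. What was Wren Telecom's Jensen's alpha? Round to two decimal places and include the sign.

Market excess return = 13.99% − 4.66% = 9.33%
CAPM benchmark = R_f + β(R_m − R_f) = 4.66% + 1.92 × 9.33% = 22.5736%
α = actual − benchmark = 26.76% − 22.5736% = +4.19%

+4.19%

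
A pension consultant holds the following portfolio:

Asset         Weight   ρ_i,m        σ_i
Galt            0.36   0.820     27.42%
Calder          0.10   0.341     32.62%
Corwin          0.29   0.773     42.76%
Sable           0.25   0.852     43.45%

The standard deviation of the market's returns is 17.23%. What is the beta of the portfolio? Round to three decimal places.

β_Galt = 0.820 × 27.42% / 17.23% = 1.3050
β_Calder = 0.341 × 32.62% / 17.23% = 0.6456
β_Corwin = 0.773 × 42.76% / 17.23% = 1.9184
β_Sable = 0.852 × 43.45% / 17.23% = 2.1485
β_P = Σ w_i β_i = 0.36×1.3050 + 0.10×0.6456 + 0.29×1.9184 + 0.25×2.1485 = 1.6278

1.628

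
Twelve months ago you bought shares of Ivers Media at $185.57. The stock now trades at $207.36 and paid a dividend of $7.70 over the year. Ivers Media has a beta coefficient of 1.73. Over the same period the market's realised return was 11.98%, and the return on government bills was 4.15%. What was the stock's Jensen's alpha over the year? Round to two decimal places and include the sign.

Realised HPR = (P1 + D1 − P0) / P0 = (207.36 + 7.70 − 185.57) / 185.57 = 29.49 / 185.57 = 15.8916%
MRP = 11.98% − 4.15% = 7.83%
CAPM required = R_f + β·MRP = 4.15% + 1.73 × 7.83% = 17.6959%
α = realised − required = 15.8916% − 17.6959% = -1.80%

-1.80%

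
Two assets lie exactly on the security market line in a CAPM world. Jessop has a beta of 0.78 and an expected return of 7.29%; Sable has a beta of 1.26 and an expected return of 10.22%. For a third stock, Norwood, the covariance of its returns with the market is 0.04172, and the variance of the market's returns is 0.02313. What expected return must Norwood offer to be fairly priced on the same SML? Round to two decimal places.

MRP = (10.22% − 7.29%) / (1.26 − 0.78) = 6.1042%
R_f = 7.29% − 0.78 × 6.1042% = 2.5287%
β_Norwood = Cov / Var(R_m) = 0.04172 / 0.02313 = 1.8037
E(R_Norwood) = R_f + β × MRP = 2.5287% + 1.8037 × 6.1042% = 13.54%

13.54%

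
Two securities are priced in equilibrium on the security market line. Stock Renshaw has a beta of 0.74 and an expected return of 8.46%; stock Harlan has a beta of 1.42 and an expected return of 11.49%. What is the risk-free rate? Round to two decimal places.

5.16%

Both satisfy E(R) = R_f + β·MRP, so the slope of the SML is
MRP = (11.49% − 8.46%) / (1.42 − 0.74) = 3.03% / 0.68 = 4.4559%
R_f = E(R_Renshaw) − β_Renshaw·MRP = 8.46% − 0.74 × 4.4559% = 5.1626%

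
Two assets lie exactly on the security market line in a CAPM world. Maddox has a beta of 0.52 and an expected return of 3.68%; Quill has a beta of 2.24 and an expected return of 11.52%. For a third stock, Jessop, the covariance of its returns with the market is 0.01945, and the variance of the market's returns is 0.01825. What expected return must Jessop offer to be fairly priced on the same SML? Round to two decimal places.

6.17%

MRP = (11.52% − 3.68%) / (2.24 − 0.52) = 4.5581%
R_f = 3.68% − 0.52 × 4.5581% = 1.3098%
β_Jessop = Cov / Var(R_m) = 0.01945 / 0.01825 = 1.0658
E(R_Jessop) = R_f + β × MRP = 1.3098% + 1.0658 × 4.5581% = 6.17%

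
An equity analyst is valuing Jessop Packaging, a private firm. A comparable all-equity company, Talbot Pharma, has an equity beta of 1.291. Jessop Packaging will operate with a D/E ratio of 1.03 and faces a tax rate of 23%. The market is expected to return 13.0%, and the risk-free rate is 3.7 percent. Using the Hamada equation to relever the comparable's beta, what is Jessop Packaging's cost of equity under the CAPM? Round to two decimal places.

25.23%

β_L = β_U × [1 + (1 − t)(D/E)] = 1.291 × [1 + (1 − 0.23) × 1.03]
    = 1.291 × [1 + 0.77 × 1.03] = 1.291 × 1.7931 = 2.3149
MRP = 13.0% − 3.7% = 9.30%
E(R) = R_f + β_L × MRP = 3.7% + 2.3149 × 9.3% = 25.23%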